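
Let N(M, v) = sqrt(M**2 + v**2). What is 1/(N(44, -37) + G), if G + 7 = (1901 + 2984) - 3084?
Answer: 1794/3215131 - sqrt(3305)/3215131 ≈ 0.00054011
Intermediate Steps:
G = 1794 (G = -7 + ((1901 + 2984) - 3084) = -7 + (4885 - 3084) = -7 + 1801 = 1794)
1/(N(44, -37) + G) = 1/(sqrt(44**2 + (-37)**2) + 1794) = 1/(sqrt(1936 + 1369) + 1794) = 1/(sqrt(3305) + 1794) = 1/(1794 + sqrt(3305))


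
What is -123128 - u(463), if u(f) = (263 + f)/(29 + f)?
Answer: -10096617/82 ≈ -1.2313e+5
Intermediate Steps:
u(f) = (263 + f)/(29 + f)
-123128 - u(463) = -123128 - (263 + 463)/(29 + 463) = -123128 - 726/492 = -123128 - 1*121/82 = -123128 - 121/82 = -10096617/82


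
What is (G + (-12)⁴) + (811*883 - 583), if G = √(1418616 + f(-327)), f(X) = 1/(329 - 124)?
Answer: 736266 + √59617337605/205 ≈ 7.3746e+5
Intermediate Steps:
f(X) = 1/205
G = √59617337605/205 (G = √(1418616 + 1/205) = √(290816281/205) = √59617337605/205 ≈ 1191.1)
(G + (-12)⁴) + (811*883 - 583) = (√59617337605/205 + (-12)⁴) + (811*883 - 583) = (√59617337605/205 + 20736) + (716113 - 583) = (20736 + √59617337605/205) + 715530 = 736266 + √59617337605/205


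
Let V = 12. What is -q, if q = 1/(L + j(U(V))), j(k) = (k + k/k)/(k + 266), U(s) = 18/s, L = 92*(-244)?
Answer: 107/2401935 ≈ 4.4547e-5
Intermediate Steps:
L = -22448
j(k) = (1 + k)/(266 + k) (j(k) = (k + 1)/(266 + k) = (1 + k)/(266 + k))
q = -107/2401935 (q = 1/(-22448 + (1 + 18/12)/(266 + 18/12)) = 1/(-22448 + (1 + 18*(1/12))/(266 + 18*(1/12))) = 1/(-22448 + (1 + 3/2)/(266 + 3/2)) = 1/(-22448 + (5/2)/(535/2)) = 1/(-22448 + (2/535)*(5/2)) = 1/(-22448 + 1/107) = 1/(-2401935/107) = -107/2401935 ≈ -4.4547e-5)
-q = -1*(-107/2401935) = 107/2401935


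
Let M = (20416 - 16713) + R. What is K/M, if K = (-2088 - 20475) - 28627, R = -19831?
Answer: 25595/8064 ≈ 3.1740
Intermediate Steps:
M = -16128 (M = (20416 - 16713) - 19831 = 3703 - 19831 = -16128)
K = -51190 (K = -22563 - 28627 = -51190)
K/M = -51190/(-16128) = -51190*(-1/16128) = 25595/8064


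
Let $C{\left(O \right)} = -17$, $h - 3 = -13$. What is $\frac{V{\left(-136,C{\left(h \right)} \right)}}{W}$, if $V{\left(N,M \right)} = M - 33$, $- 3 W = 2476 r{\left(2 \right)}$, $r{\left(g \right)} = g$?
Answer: $\frac{75}{2476} \approx 0.030291$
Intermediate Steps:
$h = -10$ ($h = 3 - 13 = -10$)
$W = - \frac{4952}{3}$ ($W = - \frac{2476 \cdot 2}{3} = \left(- \frac{1}{3}\right) 4952 = - \frac{4952}{3} \approx -1650.7$)
$V{\left(N,M \right)} = -33 + M$ ($V{\left(N,M \right)} = M - 33 = -33 + M$)
$\frac{V{\left(-136,C{\left(h \right)} \right)}}{W} = \frac{-33 - 17}{- \frac{4952}{3}} = \left(-50\right) \left(- \frac{3}{4952}\right) = \frac{75}{2476}$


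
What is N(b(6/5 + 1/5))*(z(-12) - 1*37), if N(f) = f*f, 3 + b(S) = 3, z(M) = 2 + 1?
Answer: 0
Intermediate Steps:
z(M) = 3
b(S) = 0 (b(S) = -3 + 3 = 0)
N(f) = f**2
N(b(6/5 + 1/5))*(z(-12) - 1*37) = 0**2*(3 - 1*37) = 0*(3 - 37) = 0*(-34) = 0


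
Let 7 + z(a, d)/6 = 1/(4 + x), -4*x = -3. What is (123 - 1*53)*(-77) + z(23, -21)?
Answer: -103184/19 ≈ -5430.7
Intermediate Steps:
x = 3/4 (x = -1/4*(-3) = 3/4 ≈ 0.75000)
z(a, d) = -774/19 (z(a, d) = -42 + 6/(4 + 3/4) = -42 + 6/(19/4) = -42 + 6*(4/19) = -42 + 24/19 = -774/19)
(123 - 1*53)*(-77) + z(23, -21) = (123 - 1*53)*(-77) - 774/19 = (123 - 53)*(-77) - 774/19 = 70*(-77) - 774/19 = -5390 - 774/19 = -103184/19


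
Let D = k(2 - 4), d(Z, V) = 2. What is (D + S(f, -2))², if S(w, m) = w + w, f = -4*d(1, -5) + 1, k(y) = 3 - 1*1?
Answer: 144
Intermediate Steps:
k(y) = 2 (k(y) = 3 - 1 = 2)
D = 2
f = -7 (f = -4*2 + 1 = -8 + 1 = -7)
S(w, m) = 2*w
(D + S(f, -2))² = (2 + 2*(-7))² = (2 - 14)² = (-12)² = 144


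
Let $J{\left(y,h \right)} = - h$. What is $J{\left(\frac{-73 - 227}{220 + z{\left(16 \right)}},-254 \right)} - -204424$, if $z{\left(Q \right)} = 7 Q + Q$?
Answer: $204678$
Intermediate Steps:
$z{\left(Q \right)} = 8 Q$
$J{\left(\frac{-73 - 227}{220 + z{\left(16 \right)}},-254 \right)} - -204424 = \left(-1\right) \left(-254\right) - -204424 = 254 + 204424 = 204678$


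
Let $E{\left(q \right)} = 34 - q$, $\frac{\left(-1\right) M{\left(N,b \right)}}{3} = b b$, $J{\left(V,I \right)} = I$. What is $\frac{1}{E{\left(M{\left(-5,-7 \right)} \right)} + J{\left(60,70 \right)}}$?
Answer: $\frac{1}{251} \approx 0.0039841$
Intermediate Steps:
$M{\left(N,b \right)} = - 3 b^{2}$ ($M{\left(N,b \right)} = - 3 b b = - 3 b^{2}$)
$\frac{1}{E{\left(M{\left(-5,-7 \right)} \right)} + J{\left(60,70 \right)}} = \frac{1}{\left(34 - - 3 \left(-7\right)^{2}\right) + 70} = \frac{1}{\left(34 - \left(-3\right) 49\right) + 70} = \frac{1}{\left(34 - -147\right) + 70} = \frac{1}{\left(34 + 147\right) + 70} = \frac{1}{181 + 70} = \frac{1}{251}$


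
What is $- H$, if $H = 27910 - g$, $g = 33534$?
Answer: $5624$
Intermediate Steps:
$H = -5624$ ($H = 27910 - 33534 = -5624$)
$- H = \left(-1\right) \left(-5624\right) = 5624$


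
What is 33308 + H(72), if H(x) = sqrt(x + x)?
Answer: 33320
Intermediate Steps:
H(x) = sqrt(2)*sqrt(x) (H(x) = sqrt(2*x) = sqrt(2)*sqrt(x))
33308 + H(72) = 33308 + sqrt(2)*sqrt(72) = 33308 + sqrt(2)*(6*sqrt(2)) = 33308 + 12 = 33320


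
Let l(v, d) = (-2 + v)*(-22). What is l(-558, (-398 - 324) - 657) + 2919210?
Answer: 2931530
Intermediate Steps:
l(v, d) = 44 - 22*v
l(-558, (-398 - 324) - 657) + 2919210 = (44 - 22*(-558)) + 2919210 = (44 + 12276) + 2919210 = 12320 + 2919210 = 2931530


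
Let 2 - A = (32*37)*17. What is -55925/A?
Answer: 55925/20126 ≈ 2.7787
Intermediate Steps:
A = -20126 (A = 2 - 32*37*17 = 2 - 1184*17 = 2 - 1*20128 = 2 - 20128 = -20126)
-55925/A = -55925/(-20126) = -55925*(-1/20126) = 55925/20126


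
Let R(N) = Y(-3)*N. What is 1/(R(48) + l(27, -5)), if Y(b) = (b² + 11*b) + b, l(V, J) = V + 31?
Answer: -1/1238 ≈ -0.00080775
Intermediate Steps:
l(V, J) = 31 + V
Y(b) = b² + 12*b
R(N) = -27*N (R(N) = (-3*(12 - 3))*N = (-3*9)*N = -27*N)
1/(R(48) + l(27, -5)) = 1/(-27*48 + (31 + 27)) = 1/(-1296 + 58) = 1/(-1238) = -1/1238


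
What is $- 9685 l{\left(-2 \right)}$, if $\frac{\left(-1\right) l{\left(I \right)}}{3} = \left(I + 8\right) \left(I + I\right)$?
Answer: $-697320$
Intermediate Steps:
$l{\left(I \right)} = - 6 I \left(8 + I\right)$ ($l{\left(I \right)} = - 3 \left(I + 8\right) \left(I + I\right) = - 3 \left(8 + I\right) 2 I = - 3 \cdot 2 I \left(8 + I\right) = - 6 I \left(8 + I\right)$)
$- 9685 l{\left(-2 \right)} = - 9685 \left(\left(-6\right) \left(-2\right) \left(8 - 2\right)\right) = - 9685 \left(\left(-6\right) \left(-2\right) 6\right) = \left(-9685\right) 72 = -697320$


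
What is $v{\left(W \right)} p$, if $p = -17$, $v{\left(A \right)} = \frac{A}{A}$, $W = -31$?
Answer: $-17$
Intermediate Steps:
$v{\left(A \right)} = 1$
$v{\left(W \right)} p = 1 \left(-17\right) = -17$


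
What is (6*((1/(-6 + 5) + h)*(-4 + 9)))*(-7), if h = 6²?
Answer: -7350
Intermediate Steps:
h = 36
(6*((1/(-6 + 5) + h)*(-4 + 9)))*(-7) = (6*((1/(-6 + 5) + 36)*(-4 + 9)))*(-7) = (6*((1/(-1) + 36)*5))*(-7) = (6*((-1 + 36)*5))*(-7) = (6*(35*5))*(-7) = (6*175)*(-7) = 1050*(-7) = -7350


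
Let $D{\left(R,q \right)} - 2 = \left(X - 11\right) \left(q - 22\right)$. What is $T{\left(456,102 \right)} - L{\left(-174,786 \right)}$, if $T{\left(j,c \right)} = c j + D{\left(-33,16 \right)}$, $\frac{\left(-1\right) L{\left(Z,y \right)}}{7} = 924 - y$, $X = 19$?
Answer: $47432$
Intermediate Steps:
$D{\left(R,q \right)} = -174 + 8 q$ ($D{\left(R,q \right)} = 2 + \left(19 - 11\right) \left(q - 22\right) = 2 + 8 \left(-22 + q\right) = 2 + \left(-176 + 8 q\right) = -174 + 8 q$)
$L{\left(Z,y \right)} = -6468 + 7 y$ ($L{\left(Z,y \right)} = - 7 \left(924 - y\right) = -6468 + 7 y$)
$T{\left(j,c \right)} = -46 + c j$ ($T{\left(j,c \right)} = c j + \left(-174 + 8 \cdot 16\right) = c j + \left(-174 + 128\right) = c j - 46 = -46 + c j$)
$T{\left(456,102 \right)} - L{\left(-174,786 \right)} = \left(-46 + 102 \cdot 456\right) - \left(-6468 + 7 \cdot 786\right) = \left(-46 + 46512\right) - \left(-6468 + 5502\right) = 46466 - -966 = 46466 + 966 = 47432$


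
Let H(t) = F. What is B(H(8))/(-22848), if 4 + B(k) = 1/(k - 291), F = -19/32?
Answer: 3113/17766224 ≈ 0.00017522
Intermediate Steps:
F = -19/32 (F = -19*1/32 = -19/32 ≈ -0.59375)
H(t) = -19/32
B(k) = -4 + 1/(-291 + k) (B(k) = -4 + 1/(k - 291) = -4 + 1/(-291 + k))
B(H(8))/(-22848) = ((1165 - 4*(-19/32))/(-291 - 19/32))/(-22848) = ((1165 + 19/8)/(-9331/32))*(-1/22848) = -32/9331*9339/8*(-1/22848) = -37356/9331*(-1/22848) = 3113/17766224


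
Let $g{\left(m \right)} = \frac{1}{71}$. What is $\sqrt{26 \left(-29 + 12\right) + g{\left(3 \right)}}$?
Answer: $\frac{i \sqrt{2228051}}{71} \approx 21.023 i$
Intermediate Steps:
$g{\left(m \right)} = \frac{1}{71}$
$\sqrt{26 \left(-29 + 12\right) + g{\left(3 \right)}} = \sqrt{26 \left(-29 + 12\right) + \frac{1}{71}} = \sqrt{26 \left(-17\right) + \frac{1}{71}} = \sqrt{-442 + \frac{1}{71}} = \sqrt{- \frac{31381}{71}} = \frac{i \sqrt{2228051}}{71}$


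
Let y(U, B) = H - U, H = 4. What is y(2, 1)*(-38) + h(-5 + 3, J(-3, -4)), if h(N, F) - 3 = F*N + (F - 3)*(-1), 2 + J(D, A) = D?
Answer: -55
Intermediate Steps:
J(D, A) = -2 + D
y(U, B) = 4 - U
h(N, F) = 6 - F + F*N (h(N, F) = 3 + (F*N + (F - 3)*(-1)) = 3 + (F*N + (-3 + F)*(-1)) = 3 + (F*N + (3 - F)) = 3 + (3 - F + F*N) = 6 - F + F*N)
y(2, 1)*(-38) + h(-5 + 3, J(-3, -4)) = (4 - 1*2)*(-38) + (6 - (-2 - 3) + (-2 - 3)*(-5 + 3)) = (4 - 2)*(-38) + (6 - 1*(-5) - 5*(-2)) = 2*(-38) + (6 + 5 + 10) = -76 + 21 = -55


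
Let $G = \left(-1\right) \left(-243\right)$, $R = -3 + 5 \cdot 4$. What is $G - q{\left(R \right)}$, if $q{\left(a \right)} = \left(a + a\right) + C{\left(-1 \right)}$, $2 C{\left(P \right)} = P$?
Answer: $\frac{419}{2} \approx 209.5$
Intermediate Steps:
$C{\left(P \right)} = \frac{P}{2}$
$R = 17$ ($R = -3 + 20 = 17$)
$q{\left(a \right)} = - \frac{1}{2} + 2 a$ ($q{\left(a \right)} = \left(a + a\right) + \frac{1}{2} \left(-1\right) = 2 a - \frac{1}{2} = - \frac{1}{2} + 2 a$)
$G = 243$
$G - q{\left(R \right)} = 243 - \left(- \frac{1}{2} + 2 \cdot 17\right) = 243 - \left(- \frac{1}{2} + 34\right) = 243 - \frac{67}{2} = \frac{419}{2}$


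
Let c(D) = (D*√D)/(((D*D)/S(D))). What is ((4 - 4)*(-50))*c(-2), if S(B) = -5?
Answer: 0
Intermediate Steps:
c(D) = -5/√D (c(D) = (D*√D)/(((D*D)/(-5))) = D^(3/2)/((D²*(-⅕))) = D^(3/2)/((-D²/5)) = D^(3/2)*(-5/D²) = -5/√D)
((4 - 4)*(-50))*c(-2) = ((4 - 4)*(-50))*(-(-5)*I*√2/2) = (0*(-50))*(-(-5)*I*√2/2) = 0*(5*I*√2/2) = 0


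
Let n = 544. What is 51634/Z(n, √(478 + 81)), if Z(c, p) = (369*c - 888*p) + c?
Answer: 398990/1538423 + 7041*√559/6153692 ≈ 0.28640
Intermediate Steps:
Z(c, p) = -888*p + 370*c (Z(c, p) = (-888*p + 369*c) + c = -888*p + 370*c)
51634/Z(n, √(478 + 81)) = 51634/(-888*√(478 + 81) + 370*544) = 51634/(-888*√559 + 201280) = 51634/(201280 - 888*√559)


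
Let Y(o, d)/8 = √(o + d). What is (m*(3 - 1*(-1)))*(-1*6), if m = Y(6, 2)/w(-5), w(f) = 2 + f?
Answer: 128*√2 ≈ 181.02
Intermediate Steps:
Y(o, d) = 8*√(d + o) (Y(o, d) = 8*√(o + d) = 8*√(d + o))
m = -16*√2/3 (m = (8*√(2 + 6))/(2 - 5) = (8*√8)/(-3) = (8*(2*√2))*(-⅓) = (16*√2)*(-⅓) = -16*√2/3 ≈ -7.5425)
(m*(3 - 1*(-1)))*(-1*6) = ((-16*√2/3)*(3 - 1*(-1)))*(-1*6) = ((-16*√2/3)*(3 + 1))*(-6) = (-16*√2/3*4)*(-6) = -64*√2/3*(-6) = 128*√2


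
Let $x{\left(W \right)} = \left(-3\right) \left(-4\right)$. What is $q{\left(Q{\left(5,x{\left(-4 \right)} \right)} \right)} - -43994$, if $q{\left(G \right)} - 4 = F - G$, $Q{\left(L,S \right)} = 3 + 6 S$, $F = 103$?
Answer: $44026$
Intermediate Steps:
$x{\left(W \right)} = 12$
$q{\left(G \right)} = 107 - G$ ($q{\left(G \right)} = 4 - \left(-103 + G\right) = 107 - G$)
$q{\left(Q{\left(5,x{\left(-4 \right)} \right)} \right)} - -43994 = \left(107 - \left(3 + 6 \cdot 12\right)\right) - -43994 = \left(107 - \left(3 + 72\right)\right) + 43994 = \left(107 - 75\right) + 43994 = 32 + 43994 = 44026$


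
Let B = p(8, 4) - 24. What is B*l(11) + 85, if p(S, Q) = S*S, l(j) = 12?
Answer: 565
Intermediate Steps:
p(S, Q) = S²
B = 40 (B = 8² - 24 = 64 - 24 = 40)
B*l(11) + 85 = 40*12 + 85 = 480 + 85 = 565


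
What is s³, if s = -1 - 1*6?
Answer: -343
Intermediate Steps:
s = -7 (s = -1 - 6 = -7)
s³ = (-7)³ = -343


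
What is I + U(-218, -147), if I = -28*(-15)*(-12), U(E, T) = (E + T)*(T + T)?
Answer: 102270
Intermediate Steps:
U(E, T) = 2*T*(E + T) (U(E, T) = (E + T)*(2*T) = 2*T*(E + T))
I = -5040 (I = 420*(-12) = -5040)
I + U(-218, -147) = -5040 + 2*(-147)*(-218 - 147) = -5040 + 2*(-147)*(-365) = -5040 + 107310 = 102270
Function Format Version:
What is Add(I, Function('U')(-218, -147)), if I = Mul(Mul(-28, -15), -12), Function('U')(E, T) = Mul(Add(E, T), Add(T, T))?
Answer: 102270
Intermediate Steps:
Function('U')(E, T) = Mul(2, T, Add(E, T)) (Function('U')(E, T) = Mul(Add(E, T), Mul(2, T)) = Mul(2, T, Add(E, T)))
I = -5040 (I = Mul(420, -12) = -5040)
Add(I, Function('U')(-218, -147)) = Add(-5040, Mul(2, -147, Add(-218, -147))) = Add(-5040, Mul(2, -147, -365)) = Add(-5040, 107310) = 102270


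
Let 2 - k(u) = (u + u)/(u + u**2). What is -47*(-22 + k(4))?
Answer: 4794/5 ≈ 958.80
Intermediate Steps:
k(u) = 2 - 2*u/(u + u**2) (k(u) = 2 - (u + u)/(u + u**2) = 2 - 2*u/(u + u**2))
-47*(-22 + k(4)) = -47*(-22 + 2*4/(1 + 4)) = -47*(-22 + 2*4/5) = -47*(-22 + 2*4*(1/5)) = -47*(-22 + 8/5) = -47*(-102/5) = 4794/5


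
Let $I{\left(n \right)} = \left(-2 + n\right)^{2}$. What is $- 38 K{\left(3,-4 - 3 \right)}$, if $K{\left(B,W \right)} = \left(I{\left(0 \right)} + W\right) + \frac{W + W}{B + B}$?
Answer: $\frac{608}{3} \approx 202.67$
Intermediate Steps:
$K{\left(B,W \right)} = 4 + W + \frac{W}{B}$ ($K{\left(B,W \right)} = \left(\left(-2 + 0\right)^{2} + W\right) + \frac{W + W}{B + B} = \left(\left(-2\right)^{2} + W\right) + \frac{2 W}{2 B} = \left(4 + W\right) + 2 W \frac{1}{2 B} = \left(4 + W\right) + \frac{W}{B} = 4 + W + \frac{W}{B}$)
$- 38 K{\left(3,-4 - 3 \right)} = - 38 \left(4 - 7 + \frac{-4 - 3}{3}\right) = - 38 \left(4 - 7 + \left(-4 - 3\right) \frac{1}{3}\right) = - 38 \left(4 - 7 - \frac{7}{3}\right) = \left(-38\right) \left(- \frac{16}{3}\right) = \frac{608}{3}$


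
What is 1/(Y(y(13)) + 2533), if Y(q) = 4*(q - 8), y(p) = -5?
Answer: 1/2481 ≈ 0.00040306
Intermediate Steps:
Y(q) = -32 + 4*q (Y(q) = 4*(-8 + q) = -32 + 4*q)
1/(Y(y(13)) + 2533) = 1/((-32 + 4*(-5)) + 2533) = 1/((-32 - 20) + 2533) = 1/(-52 + 2533) = 1/2481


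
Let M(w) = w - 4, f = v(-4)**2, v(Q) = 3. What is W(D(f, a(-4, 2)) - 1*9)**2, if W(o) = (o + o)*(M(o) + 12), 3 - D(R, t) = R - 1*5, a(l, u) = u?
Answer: 1600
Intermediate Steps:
f = 9 (f = 3**2 = 9)
D(R, t) = 8 - R (D(R, t) = 3 - (R - 1*5) = 3 - (R - 5) = 3 - (-5 + R) = 3 + (5 - R) = 8 - R)
M(w) = -4 + w
W(o) = 2*o*(8 + o) (W(o) = (o + o)*((-4 + o) + 12) = (2*o)*(8 + o) = 2*o*(8 + o))
W(D(f, a(-4, 2)) - 1*9)**2 = (2*((8 - 1*9) - 1*9)*(8 + ((8 - 1*9) - 1*9)))**2 = (2*((8 - 9) - 9)*(8 + ((8 - 9) - 9)))**2 = (2*(-1 - 9)*(8 + (-1 - 9)))**2 = (2*(-10)*(8 - 10))**2 = (2*(-10)*(-2))**2 = 40**2 = 1600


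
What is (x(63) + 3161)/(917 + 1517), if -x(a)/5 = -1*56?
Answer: 3441/2434 ≈ 1.4137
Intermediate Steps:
x(a) = 280 (x(a) = -(-5)*56 = -5*(-56) = 280)
(x(63) + 3161)/(917 + 1517) = (280 + 3161)/(917 + 1517) = 3441/2434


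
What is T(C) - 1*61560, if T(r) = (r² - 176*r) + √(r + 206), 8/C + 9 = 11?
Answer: -62248 + √210 ≈ -62234.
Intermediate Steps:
C = 4 (C = 8/(-9 + 11) = 8/2 = 8*(½) = 4)
T(r) = r² + √(206 + r) - 176*r (T(r) = (r² - 176*r) + √(206 + r) = r² + √(206 + r) - 176*r)
T(C) - 1*61560 = (4² + √(206 + 4) - 176*4) - 1*61560 = (16 + √210 - 704) - 61560 = (-688 + √210) - 61560 = -62248 + √210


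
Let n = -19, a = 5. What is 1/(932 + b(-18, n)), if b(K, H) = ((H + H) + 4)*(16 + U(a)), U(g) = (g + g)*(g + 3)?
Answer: -1/2332 ≈ -0.00042882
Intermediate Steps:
U(g) = 2*g*(3 + g) (U(g) = (2*g)*(3 + g) = 2*g*(3 + g))
b(K, H) = 384 + 192*H (b(K, H) = ((H + H) + 4)*(16 + 2*5*(3 + 5)) = (2*H + 4)*(16 + 2*5*8) = (4 + 2*H)*(16 + 80) = (4 + 2*H)*96 = 384 + 192*H)
1/(932 + b(-18, n)) = 1/(932 + (384 + 192*(-19))) = 1/(932 + (384 - 3648)) = 1/(932 - 3264) = 1/(-2332) = -1/2332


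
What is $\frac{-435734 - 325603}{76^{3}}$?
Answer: $- \frac{761337}{438976} \approx -1.7343$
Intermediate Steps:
$\frac{-435734 - 325603}{76^{3}} = \frac{-435734 - 325603}{438976} = \left(-761337\right) \frac{1}{438976} = - \frac{761337}{438976}$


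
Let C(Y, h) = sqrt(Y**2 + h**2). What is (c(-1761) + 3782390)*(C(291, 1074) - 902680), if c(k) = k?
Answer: -3412698185720 + 11341887*sqrt(137573) ≈ -3.4085e+12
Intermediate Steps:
(c(-1761) + 3782390)*(C(291, 1074) - 902680) = (-1761 + 3782390)*(sqrt(291**2 + 1074**2) - 902680) = 3780629*(sqrt(84681 + 1153476) - 902680) = 3780629*(sqrt(1238157) - 902680) = 3780629*(3*sqrt(137573) - 902680) = 3780629*(-902680 + 3*sqrt(137573)) = -3412698185720 + 11341887*sqrt(137573)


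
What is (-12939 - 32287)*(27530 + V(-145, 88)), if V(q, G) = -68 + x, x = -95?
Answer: -1237699942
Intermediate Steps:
V(q, G) = -163 (V(q, G) = -68 - 95 = -163)
(-12939 - 32287)*(27530 + V(-145, 88)) = (-12939 - 32287)*(27530 - 163) = -45226*27367 = -1237699942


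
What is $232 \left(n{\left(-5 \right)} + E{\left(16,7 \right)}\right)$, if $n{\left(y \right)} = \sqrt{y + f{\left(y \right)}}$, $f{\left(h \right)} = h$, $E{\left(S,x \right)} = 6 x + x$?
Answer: $11368 + 232 i \sqrt{10} \approx 11368.0 + 733.65 i$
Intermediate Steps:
$E{\left(S,x \right)} = 7 x$
$n{\left(y \right)} = \sqrt{2} \sqrt{y}$ ($n{\left(y \right)} = \sqrt{y + y} = \sqrt{2 y} = \sqrt{2} \sqrt{y}$)
$232 \left(n{\left(-5 \right)} + E{\left(16,7 \right)}\right) = 232 \left(\sqrt{2} \sqrt{-5} + 7 \cdot 7\right) = 232 \left(\sqrt{2} i \sqrt{5} + 49\right) = 232 \left(i \sqrt{10} + 49\right) = 232 \left(49 + i \sqrt{10}\right) = 11368 + 232 i \sqrt{10}$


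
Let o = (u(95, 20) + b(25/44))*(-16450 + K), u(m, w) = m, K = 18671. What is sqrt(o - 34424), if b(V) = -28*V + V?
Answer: 3*sqrt(7663271)/22 ≈ 377.49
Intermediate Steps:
b(V) = -27*V
o = 7784605/44 (o = (95 - 675/44)*(-16450 + 18671) = (95 - 675/44)*2221 = (3505/44)*2221 = 7784605/44 ≈ 1.7692e+5)
sqrt(o - 34424) = sqrt(7784605/44 - 34424) = sqrt(6269949/44) = 3*sqrt(7663271)/22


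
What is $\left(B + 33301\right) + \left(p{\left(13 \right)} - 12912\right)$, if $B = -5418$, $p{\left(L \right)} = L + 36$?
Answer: $15020$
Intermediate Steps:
$p{\left(L \right)} = 36 + L$
$\left(B + 33301\right) + \left(p{\left(13 \right)} - 12912\right) = \left(-5418 + 33301\right) + \left(\left(36 + 13\right) - 12912\right) = 27883 + \left(49 - 12912\right) = 27883 - 12863 = 15020$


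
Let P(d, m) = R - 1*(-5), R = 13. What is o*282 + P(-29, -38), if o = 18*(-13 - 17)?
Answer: -152262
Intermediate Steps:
P(d, m) = 18 (P(d, m) = 13 - 1*(-5) = 13 + 5 = 18)
o = -540 (o = 18*(-30) = -540)
o*282 + P(-29, -38) = -540*282 + 18 = -152280 + 18 = -152262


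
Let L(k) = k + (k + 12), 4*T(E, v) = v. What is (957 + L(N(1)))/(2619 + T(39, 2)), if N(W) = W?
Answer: 1942/5239 ≈ 0.37068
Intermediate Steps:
T(E, v) = v/4
L(k) = 12 + 2*k (L(k) = k + (12 + k) = 12 + 2*k)
(957 + L(N(1)))/(2619 + T(39, 2)) = (957 + (12 + 2*1))/(2619 + (¼)*2) = (957 + (12 + 2))/(2619 + ½) = (957 + 14)/(5239/2) = 971*(2/5239) = 1942/5239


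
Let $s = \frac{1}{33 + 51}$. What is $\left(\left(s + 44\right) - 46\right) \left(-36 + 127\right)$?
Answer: $- \frac{2171}{12} \approx -180.92$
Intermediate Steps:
$s = \frac{1}{84} \approx 0.011905$
$\left(\left(s + 44\right) - 46\right) \left(-36 + 127\right) = \left(\left(\frac{1}{84} + 44\right) - 46\right) \left(-36 + 127\right) = \left(\frac{3697}{84} - 46\right) 91 = \left(- \frac{167}{84}\right) 91 = - \frac{2171}{12}$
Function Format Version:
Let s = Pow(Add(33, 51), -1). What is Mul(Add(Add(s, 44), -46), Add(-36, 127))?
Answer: Rational(-2171, 12) ≈ -180.92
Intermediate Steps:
s = Rational(1, 84) (s = Pow(84, -1) = Rational(1, 84) ≈ 0.011905)
Mul(Add(Add(s, 44), -46), Add(-36, 127)) = Mul(Add(Add(Rational(1, 84), 44), -46), Add(-36, 127)) = Mul(Add(Rational(3697, 84), -46), 91) = Mul(Rational(-167, 84), 91) = Rational(-2171, 12)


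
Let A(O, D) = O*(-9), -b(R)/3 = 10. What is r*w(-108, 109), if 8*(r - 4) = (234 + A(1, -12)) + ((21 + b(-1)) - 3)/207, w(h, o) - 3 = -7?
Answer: -17729/138 ≈ -128.47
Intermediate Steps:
b(R) = -30 (b(R) = -3*10 = -30)
A(O, D) = -9*O
w(h, o) = -4 (w(h, o) = 3 - 7 = -4)
r = 17729/552 (r = 4 + ((234 - 9*1) + ((21 - 30) - 3)/207)/8 = 4 + ((234 - 9) + (-9 - 3)*(1/207))/8 = 4 + (225 - 12*1/207)/8 = 4 + (225 - 4/69)/8 = 4 + (1/8)*(15521/69) = 4 + 15521/552 = 17729/552 ≈ 32.118)
r*w(-108, 109) = (17729/552)*(-4) = -17729/138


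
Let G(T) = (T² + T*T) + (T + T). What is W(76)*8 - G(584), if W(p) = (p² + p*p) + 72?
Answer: -590288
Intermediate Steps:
W(p) = 72 + 2*p² (W(p) = (p² + p²) + 72 = 2*p² + 72 = 72 + 2*p²)
G(T) = 2*T + 2*T² (G(T) = (T² + T²) + 2*T = 2*T² + 2*T = 2*T + 2*T²)
W(76)*8 - G(584) = (72 + 2*76²)*8 - 2*584*(1 + 584) = (72 + 2*5776)*8 - 2*584*585 = (72 + 11552)*8 - 1*683280 = 11624*8 - 683280 = 92992 - 683280 = -590288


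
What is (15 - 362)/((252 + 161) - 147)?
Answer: -347/266 ≈ -1.3045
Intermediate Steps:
(15 - 362)/((252 + 161) - 147) = -347/(413 - 147) = -347/266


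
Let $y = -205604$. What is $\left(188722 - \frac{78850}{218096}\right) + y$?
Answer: $- \frac{1840987761}{109048} \approx -16882.0$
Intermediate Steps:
$\left(188722 - \frac{78850}{218096}\right) + y = \left(188722 - \frac{78850}{218096}\right) - 205604 = \left(188722 - \frac{39425}{109048}\right) - 205604 = \frac{20579717231}{109048} - 205604 = - \frac{1840987761}{109048}$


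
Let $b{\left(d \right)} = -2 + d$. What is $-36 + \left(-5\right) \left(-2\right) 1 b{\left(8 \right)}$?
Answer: $24$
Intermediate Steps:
$-36 + \left(-5\right) \left(-2\right) 1 b{\left(8 \right)} = -36 + \left(-5\right) \left(-2\right) 1 \left(-2 + 8\right) = -36 + 10 \cdot 1 \cdot 6 = -36 + 10 \cdot 6 = -36 + 60 = 24$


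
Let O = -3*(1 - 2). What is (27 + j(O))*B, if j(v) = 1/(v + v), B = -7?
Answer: -1141/6 ≈ -190.17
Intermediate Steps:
O = 3 (O = -3*(-1) = 3)
j(v) = 1/(2*v)
(27 + j(O))*B = (27 + (½)/3)*(-7) = (27 + (½)*(⅓))*(-7) = (27 + ⅙)*(-7) = (163/6)*(-7) = -1141/6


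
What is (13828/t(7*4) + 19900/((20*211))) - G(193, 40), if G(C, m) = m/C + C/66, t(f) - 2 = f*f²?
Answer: 7257777271/3278120054 ≈ 2.2140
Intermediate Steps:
t(f) = 2 + f³ (t(f) = 2 + f*f² = 2 + f³)
G(C, m) = C/66 + m/C (G(C, m) = m/C + C*(1/66) = m/C + C/66 = C/66 + m/C)
(13828/t(7*4) + 19900/((20*211))) - G(193, 40) = (13828/(2 + (7*4)³) + 19900/((20*211))) - ((1/66)*193 + 40/193) = (13828/(2 + 28³) + 19900/4220) - (193/66 + 40*(1/193)) = (13828/(2 + 21952) + 19900*(1/4220)) - (193/66 + 40/193) = (13828/21954 + 995/211) - 1*39889/12738 = (13828*(1/21954) + 995/211) - 39889/12738 = (6914/10977 + 995/211) - 39889/12738 = 12380969/2316147 - 39889/12738 = 7257777271/3278120054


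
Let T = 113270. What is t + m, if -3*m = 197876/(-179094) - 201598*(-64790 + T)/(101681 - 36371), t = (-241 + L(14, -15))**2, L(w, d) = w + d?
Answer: 63423118543070/584831457 ≈ 1.0845e+5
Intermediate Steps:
L(w, d) = d + w
t = 58564 (t = (-241 + (-15 + 14))**2 = (-241 - 1)**2 = (-242)**2 = 58564)
m = 29173049095322/584831457 (m = -(197876/(-179094) - 201598*(-64790 + 113270)/(101681 - 36371))/3 = -(197876*(-1/179094) - 201598/(65310/48480))/3 = -(-98938/89547 - 201598/(65310*(1/48480)))/3 = -(-98938/89547 - 201598/2177/1616)/3 = -(-98938/89547 - 201598*1616/2177)/3 = -(-98938/89547 - 325782368/2177)/3 = -1/3*(-29173049095322/194943819) = 29173049095322/584831457 ≈ 49883.)
t + m = 58564 + 29173049095322/584831457 = 63423118543070/584831457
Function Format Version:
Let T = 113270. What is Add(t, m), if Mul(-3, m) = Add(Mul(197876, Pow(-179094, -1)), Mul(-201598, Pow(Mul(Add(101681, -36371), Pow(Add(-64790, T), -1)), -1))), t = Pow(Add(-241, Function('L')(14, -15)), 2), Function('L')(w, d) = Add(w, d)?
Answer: Rational(63423118543070, 584831457) ≈ 1.0845e+5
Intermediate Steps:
Function('L')(w, d) = Add(d, w)
t = 58564 (t = Pow(Add(-241, Add(-15, 14)), 2) = Pow(Add(-241, -1), 2) = Pow(-242, 2) = 58564)
m = Rational(29173049095322, 584831457) (m = Mul(Rational(-1, 3), Add(Mul(197876, Pow(-179094, -1)), Mul(-201598, Pow(Mul(Add(101681, -36371), Pow(Add(-64790, 113270), -1)), -1)))) = Mul(Rational(-1, 3), Add(Mul(197876, Rational(-1, 179094)), Mul(-201598, Pow(Mul(65310, Pow(48480, -1)), -1)))) = Mul(Rational(-1, 3), Add(Rational(-98938, 89547), Mul(-201598, Pow(Mul(65310, Rational(1, 48480)), -1)))) = Mul(Rational(-1, 3), Add(Rational(-98938, 89547), Mul(-201598, Pow(Rational(2177, 1616), -1)))) = Mul(Rational(-1, 3), Add(Rational(-98938, 89547), Mul(-201598, Rational(1616, 2177)))) = Mul(Rational(-1, 3), Add(Rational(-98938, 89547), Rational(-325782368, 2177))) = Mul(Rational(-1, 3), Rational(-29173049095322, 194943819)) = Rational(29173049095322, 584831457) ≈ 49883.)
Add(t, m) = Add(58564, Rational(29173049095322, 584831457)) = Rational(63423118543070, 584831457)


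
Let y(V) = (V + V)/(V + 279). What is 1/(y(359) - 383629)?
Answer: -319/122377292 ≈ -2.6067e-6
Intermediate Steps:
y(V) = 2*V/(279 + V) (y(V) = (2*V)/(279 + V) = 2*V/(279 + V))
1/(y(359) - 383629) = 1/(2*359/(279 + 359) - 383629) = 1/(2*359/638 - 383629) = 1/(2*359*(1/638) - 383629) = 1/(359/319 - 383629) = 1/(-122377292/319) = -319/122377292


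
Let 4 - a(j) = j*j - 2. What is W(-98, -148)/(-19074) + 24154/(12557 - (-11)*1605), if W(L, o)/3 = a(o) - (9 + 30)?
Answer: 7849344/1846999 ≈ 4.2498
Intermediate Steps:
a(j) = 6 - j² (a(j) = 4 - (j*j - 2) = 4 - (j² - 2) = 4 - (-2 + j²) = 4 + (2 - j²) = 6 - j²)
W(L, o) = -99 - 3*o² (W(L, o) = 3*((6 - o²) - (9 + 30)) = 3*((6 - o²) - 1*39) = 3*((6 - o²) - 39) = 3*(-33 - o²) = -99 - 3*o²)
W(-98, -148)/(-19074) + 24154/(12557 - (-11)*1605) = (-99 - 3*(-148)²)/(-19074) + 24154/(12557 - (-11)*1605) = (-99 - 3*21904)*(-1/19074) + 24154/(12557 - 1*(-17655)) = (-99 - 65712)*(-1/19074) + 24154/(12557 + 17655) = -65811*(-1/19074) + 24154/30212 = 21937/6358 + 24154*(1/30212) = 21937/6358 + 929/1162 = 7849344/1846999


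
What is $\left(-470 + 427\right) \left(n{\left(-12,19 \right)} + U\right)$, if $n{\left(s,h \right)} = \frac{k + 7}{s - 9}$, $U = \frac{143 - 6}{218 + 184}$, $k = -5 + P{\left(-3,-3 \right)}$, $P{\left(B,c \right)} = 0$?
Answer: $- \frac{29713}{2814} \approx -10.559$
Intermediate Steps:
$k = -5$ ($k = -5 + 0 = -5$)
$U = \frac{137}{402} \approx 0.3408$
$n{\left(s,h \right)} = \frac{2}{-9 + s}$ ($n{\left(s,h \right)} = \frac{-5 + 7}{s - 9} = \frac{2}{-9 + s}$)
$\left(-470 + 427\right) \left(n{\left(-12,19 \right)} + U\right) = \left(-470 + 427\right) \left(\frac{2}{-9 - 12} + \frac{137}{402}\right) = - 43 \left(\frac{2}{-21} + \frac{137}{402}\right) = - 43 \left(2 \left(- \frac{1}{21}\right) + \frac{137}{402}\right) = - 43 \left(- \frac{2}{21} + \frac{137}{402}\right) = \left(-43\right) \frac{691}{2814} = - \frac{29713}{2814}$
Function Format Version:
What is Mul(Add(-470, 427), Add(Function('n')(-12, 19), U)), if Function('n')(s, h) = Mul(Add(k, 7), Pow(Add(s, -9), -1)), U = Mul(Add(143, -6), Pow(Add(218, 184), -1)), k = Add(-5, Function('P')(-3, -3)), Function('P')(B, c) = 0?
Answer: Rational(-29713, 2814) ≈ -10.559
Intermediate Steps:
k = -5 (k = Add(-5, 0) = -5)
U = Rational(137, 402) (U = Mul(137, Pow(402, -1)) = Mul(137, Rational(1, 402)) = Rational(137, 402) ≈ 0.34080)
Function('n')(s, h) = Mul(2, Pow(Add(-9, s), -1)) (Function('n')(s, h) = Mul(Add(-5, 7), Pow(Add(s, -9), -1)) = Mul(2, Pow(Add(-9, s), -1)))
Mul(Add(-470, 427), Add(Function('n')(-12, 19), U)) = Mul(Add(-470, 427), Add(Mul(2, Pow(Add(-9, -12), -1)), Rational(137, 402))) = Mul(-43, Add(Mul(2, Pow(-21, -1)), Rational(137, 402))) = Mul(-43, Add(Mul(2, Rational(-1, 21)), Rational(137, 402))) = Mul(-43, Add(Rational(-2, 21), Rational(137, 402))) = Mul(-43, Rational(691, 2814)) = Rational(-29713, 2814)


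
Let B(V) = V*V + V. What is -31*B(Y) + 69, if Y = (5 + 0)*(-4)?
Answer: -11711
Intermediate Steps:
Y = -20 (Y = 5*(-4) = -20)
B(V) = V + V² (B(V) = V² + V = V + V²)
-31*B(Y) + 69 = -(-620)*(1 - 20) + 69 = -(-620)*(-19) + 69 = -31*380 + 69 = -11780 + 69 = -11711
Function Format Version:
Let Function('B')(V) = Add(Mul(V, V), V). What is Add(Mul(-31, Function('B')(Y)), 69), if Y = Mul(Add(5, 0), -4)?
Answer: -11711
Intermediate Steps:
Y = -20 (Y = Mul(5, -4) = -20)
Function('B')(V) = Add(V, Pow(V, 2)) (Function('B')(V) = Add(Pow(V, 2), V) = Add(V, Pow(V, 2)))
Add(Mul(-31, Function('B')(Y)), 69) = Add(Mul(-31, Mul(-20, Add(1, -20))), 69) = Add(Mul(-31, Mul(-20, -19)), 69) = Add(Mul(-31, 380), 69) = Add(-11780, 69) = -11711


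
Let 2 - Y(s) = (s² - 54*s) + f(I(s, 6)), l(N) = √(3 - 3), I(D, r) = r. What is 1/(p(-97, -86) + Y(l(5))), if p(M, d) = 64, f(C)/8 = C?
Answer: 1/18 ≈ 0.055556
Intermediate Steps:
f(C) = 8*C
l(N) = 0 (l(N) = √0 = 0)
Y(s) = -46 - s² + 54*s (Y(s) = 2 - ((s² - 54*s) + 8*6) = 2 - ((s² - 54*s) + 48) = 2 - (48 + s² - 54*s) = 2 + (-48 - s² + 54*s) = -46 - s² + 54*s)
1/(p(-97, -86) + Y(l(5))) = 1/(64 + (-46 - 1*0² + 54*0)) = 1/(64 + (-46 - 1*0 + 0)) = 1/(64 + (-46 + 0 + 0)) = 1/(64 - 46) = 1/18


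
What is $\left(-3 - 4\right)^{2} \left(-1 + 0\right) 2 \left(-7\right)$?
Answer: $686$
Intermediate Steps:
$\left(-3 - 4\right)^{2} \left(-1 + 0\right) 2 \left(-7\right) = \left(-7\right)^{2} \left(\left(-1\right) 2\right) \left(-7\right) = 49 \left(-2\right) \left(-7\right) = \left(-98\right) \left(-7\right) = 686$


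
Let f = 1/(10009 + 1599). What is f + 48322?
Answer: 560921777/11608 ≈ 48322.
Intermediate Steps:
f = 1/11608 ≈ 8.6147e-5
f + 48322 = 1/11608 + 48322 = 560921777/11608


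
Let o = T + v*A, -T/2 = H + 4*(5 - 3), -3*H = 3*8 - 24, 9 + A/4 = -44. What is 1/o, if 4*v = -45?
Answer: 1/2369 ≈ 0.00042212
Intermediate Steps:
A = -212 (A = -36 + 4*(-44) = -36 - 176 = -212)
v = -45/4 (v = (¼)*(-45) = -45/4 ≈ -11.250)
H = 0 (H = -(3*8 - 24)/3 = -(24 - 24)/3 = -⅓*0 = 0)
T = -16 (T = -2*(0 + 4*(5 - 3)) = -2*(0 + 4*2) = -2*(0 + 8) = -2*8 = -16)
o = 2369 (o = -16 - 45/4*(-212) = -16 + 2385 = 2369)
1/o = 1/2369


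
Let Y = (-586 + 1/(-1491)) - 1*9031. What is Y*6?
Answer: -28677896/497 ≈ -57702.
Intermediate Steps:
Y = -14338948/1491 (Y = (-586 - 1/1491) - 9031 = -873727/1491 - 9031 = -14338948/1491 ≈ -9617.0)
Y*6 = -14338948/1491*6 = -28677896/497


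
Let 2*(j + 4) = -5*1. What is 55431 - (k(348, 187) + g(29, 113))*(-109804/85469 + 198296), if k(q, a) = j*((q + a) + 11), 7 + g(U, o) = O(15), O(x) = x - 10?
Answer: 60187266804159/85469 ≈ 7.0420e+8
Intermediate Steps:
j = -13/2 (j = -4 + (-5*1)/2 = -4 + (1/2)*(-5) = -4 - 5/2 = -13/2 ≈ -6.5000)
O(x) = -10 + x
g(U, o) = -2 (g(U, o) = -7 + (-10 + 15) = -7 + 5 = -2)
k(q, a) = -143/2 - 13*a/2 - 13*q/2 (k(q, a) = -13*((q + a) + 11)/2 = -13*((a + q) + 11)/2 = -13*(11 + a + q)/2 = -143/2 - 13*a/2 - 13*q/2)
55431 - (k(348, 187) + g(29, 113))*(-109804/85469 + 198296) = 55431 - ((-143/2 - 13/2*187 - 13/2*348) - 2)*(-109804/85469 + 198296) = 55431 - ((-143/2 - 2431/2 - 2262) - 2)*(-109804*1/85469 + 198296) = 55431 - (-3549 - 2)*(-109804/85469 + 198296) = 55431 - (-3551)*16948051020/85469 = 55431 - 1*(-60182529172020/85469) = 55431 + 60182529172020/85469 = 60187266804159/85469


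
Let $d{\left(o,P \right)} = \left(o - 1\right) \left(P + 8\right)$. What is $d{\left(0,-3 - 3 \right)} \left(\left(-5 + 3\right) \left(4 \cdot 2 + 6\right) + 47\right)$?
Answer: $-38$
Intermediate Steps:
$d{\left(o,P \right)} = \left(-1 + o\right) \left(8 + P\right)$
$d{\left(0,-3 - 3 \right)} \left(\left(-5 + 3\right) \left(4 \cdot 2 + 6\right) + 47\right) = \left(-8 - \left(-3 - 3\right) + 8 \cdot 0 + \left(-3 - 3\right) 0\right) \left(\left(-5 + 3\right) \left(4 \cdot 2 + 6\right) + 47\right) = \left(-8 - \left(-3 - 3\right) + 0 + \left(-3 - 3\right) 0\right) \left(- 2 \left(8 + 6\right) + 47\right) = \left(-8 - -6 + 0 - 0\right) \left(\left(-2\right) 14 + 47\right) = \left(-8 + 6 + 0 + 0\right) \left(-28 + 47\right) = \left(-2\right) 19 = -38$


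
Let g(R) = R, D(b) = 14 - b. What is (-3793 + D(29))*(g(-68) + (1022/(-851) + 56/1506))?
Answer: 168771862336/640803 ≈ 2.6338e+5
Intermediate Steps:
(-3793 + D(29))*(g(-68) + (1022/(-851) + 56/1506)) = (-3793 + (14 - 1*29))*(-68 + (1022/(-851) + 56/1506)) = (-3793 + (14 - 29))*(-68 + (1022*(-1/851) + 56*(1/1506))) = (-3793 - 15)*(-68 + (-1022/851 + 28/753)) = -3808*(-68 - 745738/640803) = -3808*(-44320342/640803) = 168771862336/640803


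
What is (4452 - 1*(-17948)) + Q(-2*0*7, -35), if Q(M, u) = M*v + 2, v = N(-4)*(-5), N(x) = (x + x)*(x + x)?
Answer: 22402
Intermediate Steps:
N(x) = 4*x² (N(x) = (2*x)*(2*x) = 4*x²)
v = -320 (v = (4*(-4)²)*(-5) = (4*16)*(-5) = 64*(-5) = -320)
Q(M, u) = 2 - 320*M (Q(M, u) = M*(-320) + 2 = -320*M + 2 = 2 - 320*M)
(4452 - 1*(-17948)) + Q(-2*0*7, -35) = (4452 - 1*(-17948)) + (2 - 320*(-2*0)*7) = (4452 + 17948) + (2 - 0*7) = 22400 + (2 - 320*0) = 22400 + (2 + 0) = 22400 + 2 = 22402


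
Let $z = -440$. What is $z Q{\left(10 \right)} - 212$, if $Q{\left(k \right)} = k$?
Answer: $-4612$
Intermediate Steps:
$z Q{\left(10 \right)} - 212 = \left(-440\right) 10 - 212 = -4400 - 212 = -4612$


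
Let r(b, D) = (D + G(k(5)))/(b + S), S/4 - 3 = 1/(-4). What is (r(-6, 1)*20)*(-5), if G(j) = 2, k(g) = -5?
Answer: -60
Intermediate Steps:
S = 11 (S = 12 + 4/(-4) = 12 + 4*(-¼) = 12 - 1 = 11)
r(b, D) = (2 + D)/(11 + b) (r(b, D) = (D + 2)/(b + 11) = (2 + D)/(11 + b))
(r(-6, 1)*20)*(-5) = (((2 + 1)/(11 - 6))*20)*(-5) = ((3/5)*20)*(-5) = (((⅕)*3)*20)*(-5) = ((⅗)*20)*(-5) = 12*(-5) = -60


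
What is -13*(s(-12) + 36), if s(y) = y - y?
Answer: -468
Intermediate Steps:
s(y) = 0
-13*(s(-12) + 36) = -13*(0 + 36) = -13*36 = -468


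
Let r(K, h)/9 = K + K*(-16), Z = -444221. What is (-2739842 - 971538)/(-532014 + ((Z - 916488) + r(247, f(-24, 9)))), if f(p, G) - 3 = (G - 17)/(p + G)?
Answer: 927845/481517 ≈ 1.9269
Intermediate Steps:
f(p, G) = 3 + (-17 + G)/(G + p) (f(p, G) = 3 + (G - 17)/(p + G) = 3 + (-17 + G)/(G + p))
r(K, h) = -135*K (r(K, h) = 9*(K + K*(-16)) = 9*(K - 16*K) = 9*(-15*K) = -135*K)
(-2739842 - 971538)/(-532014 + ((Z - 916488) + r(247, f(-24, 9)))) = (-2739842 - 971538)/(-532014 + ((-444221 - 916488) - 135*247)) = -3711380/(-532014 + (-1360709 - 33345)) = -3711380/(-532014 - 1394054) = -3711380/(-1926068) = -3711380*(-1/1926068) = 927845/481517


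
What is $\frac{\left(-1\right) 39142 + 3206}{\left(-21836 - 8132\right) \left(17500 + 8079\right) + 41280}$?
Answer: $\frac{2246}{47906887} \approx 4.6883 \cdot 10^{-5}$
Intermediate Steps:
$\frac{\left(-1\right) 39142 + 3206}{\left(-21836 - 8132\right) \left(17500 + 8079\right) + 41280} = \frac{-39142 + 3206}{\left(-29968\right) 25579 + 41280} = - \frac{35936}{-766551472 + 41280} = - \frac{35936}{-766510192} = \left(-35936\right) \left(- \frac{1}{766510192}\right) = \frac{2246}{47906887}$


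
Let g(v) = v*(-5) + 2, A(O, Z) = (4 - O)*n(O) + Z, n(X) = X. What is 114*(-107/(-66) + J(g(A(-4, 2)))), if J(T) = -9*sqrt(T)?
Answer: 2033/11 - 2052*sqrt(38) ≈ -12465.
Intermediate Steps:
A(O, Z) = Z + O*(4 - O) (A(O, Z) = (4 - O)*O + Z = O*(4 - O) + Z = Z + O*(4 - O))
g(v) = 2 - 5*v (g(v) = -5*v + 2 = 2 - 5*v)
114*(-107/(-66) + J(g(A(-4, 2)))) = 114*(-107/(-66) - 9*sqrt(2 - 5*(2 - 1*(-4)**2 + 4*(-4)))) = 114*(-107*(-1/66) - 9*sqrt(2 - 5*(2 - 1*16 - 16))) = 114*(107/66 - 9*sqrt(2 - 5*(2 - 16 - 16))) = 114*(107/66 - 9*sqrt(2 - 5*(-30))) = 114*(107/66 - 9*sqrt(2 + 150)) = 114*(107/66 - 18*sqrt(38)) = 2033/11 - 2052*sqrt(38)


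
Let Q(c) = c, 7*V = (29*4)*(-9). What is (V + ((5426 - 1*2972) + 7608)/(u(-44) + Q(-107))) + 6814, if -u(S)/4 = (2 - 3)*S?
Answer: 13132648/1981 ≈ 6629.3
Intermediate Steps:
u(S) = 4*S (u(S) = -4*(2 - 3)*S = -(-4)*S = 4*S)
V = -1044/7 (V = ((29*4)*(-9))/7 = (116*(-9))/7 = (⅐)*(-1044) = -1044/7 ≈ -149.14)
(V + ((5426 - 1*2972) + 7608)/(u(-44) + Q(-107))) + 6814 = (-1044/7 + ((5426 - 1*2972) + 7608)/(4*(-44) - 107)) + 6814 = (-1044/7 + ((5426 - 2972) + 7608)/(-176 - 107)) + 6814 = (-1044/7 + (2454 + 7608)/(-283)) + 6814 = (-1044/7 + 10062*(-1/283)) + 6814 = (-1044/7 - 10062/283) + 6814 = -365886/1981 + 6814 = 13132648/1981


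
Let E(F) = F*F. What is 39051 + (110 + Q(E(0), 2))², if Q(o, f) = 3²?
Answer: 53212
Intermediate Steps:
E(F) = F²
Q(o, f) = 9
39051 + (110 + Q(E(0), 2))² = 39051 + (110 + 9)² = 39051 + 119² = 39051 + 14161 = 53212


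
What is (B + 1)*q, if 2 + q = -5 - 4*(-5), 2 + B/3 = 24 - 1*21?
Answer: 52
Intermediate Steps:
B = 3 (B = -6 + 3*(24 - 1*21) = -6 + 3*(24 - 21) = -6 + 3*3 = -6 + 9 = 3)
q = 13 (q = -2 + (-5 - 4*(-5)) = -2 + (-5 + 20) = -2 + 15 = 13)
(B + 1)*q = (3 + 1)*13 = 4*13 = 52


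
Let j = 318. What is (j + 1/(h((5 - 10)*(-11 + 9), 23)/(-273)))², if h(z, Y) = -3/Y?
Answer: 5812921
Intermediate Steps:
(j + 1/(h((5 - 10)*(-11 + 9), 23)/(-273)))² = (318 + 1/(-3/23/(-273)))² = (318 + 1/(-3*1/23*(-1/273)))² = (318 + 1/(-3/23*(-1/273)))² = (318 + 1/(1/2093))² = (318 + 2093)² = 2411² = 5812921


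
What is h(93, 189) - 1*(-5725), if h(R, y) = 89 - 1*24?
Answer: 5790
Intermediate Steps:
h(R, y) = 65 (h(R, y) = 89 - 24 = 65)
h(93, 189) - 1*(-5725) = 65 - 1*(-5725) = 65 + 5725 = 5790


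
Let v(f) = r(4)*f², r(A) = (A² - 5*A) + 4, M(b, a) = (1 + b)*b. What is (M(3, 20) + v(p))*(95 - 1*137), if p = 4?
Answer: -504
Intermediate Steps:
M(b, a) = b*(1 + b)
r(A) = 4 + A² - 5*A
v(f) = 0 (v(f) = (4 + 4² - 5*4)*f² = (4 + 16 - 20)*f² = 0*f² = 0)
(M(3, 20) + v(p))*(95 - 1*137) = (3*(1 + 3) + 0)*(95 - 1*137) = (3*4 + 0)*(95 - 137) = (12 + 0)*(-42) = 12*(-42) = -504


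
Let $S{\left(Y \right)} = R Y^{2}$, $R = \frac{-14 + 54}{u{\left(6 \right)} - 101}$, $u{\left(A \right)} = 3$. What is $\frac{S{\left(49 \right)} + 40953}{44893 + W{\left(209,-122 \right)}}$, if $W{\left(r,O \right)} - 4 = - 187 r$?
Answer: $\frac{39973}{5814} \approx 6.8753$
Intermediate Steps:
$W{\left(r,O \right)} = 4 - 187 r$
$R = - \frac{20}{49}$ ($R = \frac{-14 + 54}{3 - 101} = \frac{40}{-98} = 40 \left(- \frac{1}{98}\right) = - \frac{20}{49} \approx -0.40816$)
$S{\left(Y \right)} = - \frac{20 Y^{2}}{49}$
$\frac{S{\left(49 \right)} + 40953}{44893 + W{\left(209,-122 \right)}} = \frac{- \frac{20 \cdot 49^{2}}{49} + 40953}{44893 + \left(4 - 39083\right)} = \frac{\left(- \frac{20}{49}\right) 2401 + 40953}{44893 + \left(4 - 39083\right)} = \frac{-980 + 40953}{44893 - 39079} = \frac{39973}{5814}$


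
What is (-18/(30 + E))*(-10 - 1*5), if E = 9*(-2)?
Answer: 45/2 ≈ 22.500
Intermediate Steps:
E = -18
(-18/(30 + E))*(-10 - 1*5) = (-18/(30 - 18))*(-10 - 1*5) = (-18/12)*(-10 - 5) = ((1/12)*(-18))*(-15) = -3/2*(-15) = 45/2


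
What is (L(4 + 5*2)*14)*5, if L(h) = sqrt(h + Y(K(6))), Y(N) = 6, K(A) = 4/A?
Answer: 140*sqrt(5) ≈ 313.05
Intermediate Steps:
L(h) = sqrt(6 + h) (L(h) = sqrt(h + 6) = sqrt(6 + h))
(L(4 + 5*2)*14)*5 = (sqrt(6 + (4 + 5*2))*14)*5 = (sqrt(6 + (4 + 10))*14)*5 = (sqrt(6 + 14)*14)*5 = (sqrt(20)*14)*5 = ((2*sqrt(5))*14)*5 = (28*sqrt(5))*5 = 140*sqrt(5)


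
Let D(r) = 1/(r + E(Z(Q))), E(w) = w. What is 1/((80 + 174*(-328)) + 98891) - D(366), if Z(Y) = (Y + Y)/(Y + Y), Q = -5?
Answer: -41532/15376933 ≈ -0.0027009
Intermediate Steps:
Z(Y) = 1 (Z(Y) = (2*Y)/((2*Y)) = (2*Y)*(1/(2*Y)) = 1)
D(r) = 1/(1 + r) (D(r) = 1/(r + 1) = 1/(1 + r))
1/((80 + 174*(-328)) + 98891) - D(366) = 1/((80 + 174*(-328)) + 98891) - 1/(1 + 366) = 1/((80 - 57072) + 98891) - 1/367 = 1/(-56992 + 98891) - 1*1/367 = 1/41899 - 1/367 = -41532/15376933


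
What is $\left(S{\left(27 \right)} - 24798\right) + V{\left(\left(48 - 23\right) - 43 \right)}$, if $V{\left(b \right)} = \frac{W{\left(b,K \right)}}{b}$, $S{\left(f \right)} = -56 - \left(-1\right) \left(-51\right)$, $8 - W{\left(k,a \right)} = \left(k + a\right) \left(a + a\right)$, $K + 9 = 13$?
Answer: $- \frac{74735}{3} \approx -24912.0$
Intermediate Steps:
$K = 4$ ($K = -9 + 13 = 4$)
$W{\left(k,a \right)} = 8 - 2 a \left(a + k\right)$ ($W{\left(k,a \right)} = 8 - \left(k + a\right) \left(a + a\right) = 8 - \left(a + k\right) 2 a = 8 - 2 a \left(a + k\right)$)
$S{\left(f \right)} = -107$ ($S{\left(f \right)} = -56 - 51 = -107$)
$V{\left(b \right)} = \frac{-24 - 8 b}{b}$ ($V{\left(b \right)} = \frac{8 - 2 \cdot 4^{2} - 8 b}{b} = \frac{8 - 32 - 8 b}{b} = \frac{-24 - 8 b}{b}$)
$\left(S{\left(27 \right)} - 24798\right) + V{\left(\left(48 - 23\right) - 43 \right)} = \left(-107 - 24798\right) - \left(8 + \frac{24}{\left(48 - 23\right) - 43}\right) = -24905 - \left(8 + \frac{24}{25 - 43}\right) = -24905 - \left(8 + \frac{24}{-18}\right) = -24905 - \frac{20}{3} = - \frac{74735}{3}$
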